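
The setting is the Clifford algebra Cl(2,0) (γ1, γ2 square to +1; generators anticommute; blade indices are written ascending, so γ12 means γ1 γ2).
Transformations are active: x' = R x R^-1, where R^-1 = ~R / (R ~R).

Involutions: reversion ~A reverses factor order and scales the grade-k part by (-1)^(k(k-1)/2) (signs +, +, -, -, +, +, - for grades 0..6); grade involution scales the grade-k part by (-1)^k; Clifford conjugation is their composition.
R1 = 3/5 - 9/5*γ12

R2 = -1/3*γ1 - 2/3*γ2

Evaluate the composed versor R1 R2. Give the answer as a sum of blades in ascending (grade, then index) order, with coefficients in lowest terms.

Distribute over the terms of R1 (each basis-blade product reordered to ascending indices, repeated generators contracted through their squares):
(3/5) R2 = -1/5*γ1 - 2/5*γ2
(-9/5*γ12) R2 = 6/5*γ1 - 3/5*γ2
Summing the partial products and collecting blades:
Answer: γ1 - γ2


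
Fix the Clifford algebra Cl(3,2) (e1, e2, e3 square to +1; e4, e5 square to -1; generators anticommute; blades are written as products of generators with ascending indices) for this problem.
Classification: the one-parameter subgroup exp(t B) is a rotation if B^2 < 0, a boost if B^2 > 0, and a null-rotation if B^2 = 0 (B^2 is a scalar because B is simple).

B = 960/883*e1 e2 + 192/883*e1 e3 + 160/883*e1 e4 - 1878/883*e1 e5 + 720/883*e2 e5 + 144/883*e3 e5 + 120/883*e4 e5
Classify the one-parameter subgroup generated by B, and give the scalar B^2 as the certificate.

B^2 term by term: the squares give (960/883)^2*(e1 e2)^2 + (192/883)^2*(e1 e3)^2 + (160/883)^2*(e1 e4)^2 + (-1878/883)^2*(e1 e5)^2 + (720/883)^2*(e2 e5)^2 + (144/883)^2*(e3 e5)^2 + (120/883)^2*(e4 e5)^2 = 921600/779689*(-1) + 36864/779689*(-1) + 25600/779689*(+1) + 3526884/779689*(+1) + 518400/779689*(+1) + 20736/779689*(+1) + 14400/779689*(-1) = 4 (each basis 2-blade squares to minus the product of its generators' squares); cross terms between blades sharing an index anticommute and cancel; the commuting (index-disjoint) pairs give grade-4 terms 2*c*c'*(blade product), which cancel blade by blade — e1 e2 e3 e5: 276480/779689 - 276480/779689 = 0; e1 e2 e4 e5: 230400/779689 - 230400/779689 = 0; e1 e3 e4 e5: 46080/779689 - 46080/779689 = 0 — confirming B is simple. So B^2 = 4.
Answer: boost, certificate B^2 = 4. No conjugation can change B^2 = 4; the sign gives the class.


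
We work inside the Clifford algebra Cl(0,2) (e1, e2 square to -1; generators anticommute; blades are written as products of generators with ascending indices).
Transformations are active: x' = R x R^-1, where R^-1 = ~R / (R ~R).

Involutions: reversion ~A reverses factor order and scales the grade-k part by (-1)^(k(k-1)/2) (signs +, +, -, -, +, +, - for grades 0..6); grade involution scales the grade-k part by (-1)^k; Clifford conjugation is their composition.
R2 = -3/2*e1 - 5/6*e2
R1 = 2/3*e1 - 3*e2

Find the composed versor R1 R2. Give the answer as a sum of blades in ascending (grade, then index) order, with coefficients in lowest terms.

Distribute over the terms of R1 (each basis-blade product reordered to ascending indices, repeated generators contracted through their squares):
(2/3*e1) R2 = 1 - 5/9*e1 e2
(-3*e2) R2 = -5/2 - 9/2*e1 e2
Summing the partial products and collecting blades:
Answer: -3/2 - 91/18*e1 e2


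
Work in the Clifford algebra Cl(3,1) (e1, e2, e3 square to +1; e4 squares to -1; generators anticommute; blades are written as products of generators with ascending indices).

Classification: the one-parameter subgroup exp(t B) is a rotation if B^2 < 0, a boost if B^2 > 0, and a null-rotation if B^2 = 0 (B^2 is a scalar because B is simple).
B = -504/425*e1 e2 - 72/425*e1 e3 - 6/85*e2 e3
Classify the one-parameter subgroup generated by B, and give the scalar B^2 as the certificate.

B^2 term by term: the squares give (-504/425)^2*(e1 e2)^2 + (-72/425)^2*(e1 e3)^2 + (-6/85)^2*(e2 e3)^2 = 254016/180625*(-1) + 5184/180625*(-1) + 36/7225*(-1) = -36/25 (each basis 2-blade squares to minus the product of its generators' squares); cross terms between blades sharing an index anticommute and cancel. So B^2 = -36/25.
Answer: rotation, certificate B^2 = -36/25. B^2 = -36/25 is basis-independent, so its sign is the whole story.


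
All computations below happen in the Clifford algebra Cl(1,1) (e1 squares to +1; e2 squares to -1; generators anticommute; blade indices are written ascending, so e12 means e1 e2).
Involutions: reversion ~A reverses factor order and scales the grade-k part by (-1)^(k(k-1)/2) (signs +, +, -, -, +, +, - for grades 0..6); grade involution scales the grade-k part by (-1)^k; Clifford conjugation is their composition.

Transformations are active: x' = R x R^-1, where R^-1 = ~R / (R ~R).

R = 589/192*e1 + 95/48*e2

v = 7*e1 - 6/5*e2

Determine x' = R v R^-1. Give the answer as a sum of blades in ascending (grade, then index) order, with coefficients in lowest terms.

~R = 589/192*e1 + 95/48*e2, and R ~R = 67507/12288, so R^-1 = ~R / (67507/12288).
R v = 4579/192 - 8417/480*e12
Answer: 11015/561*e1 + 51566/2805*e2


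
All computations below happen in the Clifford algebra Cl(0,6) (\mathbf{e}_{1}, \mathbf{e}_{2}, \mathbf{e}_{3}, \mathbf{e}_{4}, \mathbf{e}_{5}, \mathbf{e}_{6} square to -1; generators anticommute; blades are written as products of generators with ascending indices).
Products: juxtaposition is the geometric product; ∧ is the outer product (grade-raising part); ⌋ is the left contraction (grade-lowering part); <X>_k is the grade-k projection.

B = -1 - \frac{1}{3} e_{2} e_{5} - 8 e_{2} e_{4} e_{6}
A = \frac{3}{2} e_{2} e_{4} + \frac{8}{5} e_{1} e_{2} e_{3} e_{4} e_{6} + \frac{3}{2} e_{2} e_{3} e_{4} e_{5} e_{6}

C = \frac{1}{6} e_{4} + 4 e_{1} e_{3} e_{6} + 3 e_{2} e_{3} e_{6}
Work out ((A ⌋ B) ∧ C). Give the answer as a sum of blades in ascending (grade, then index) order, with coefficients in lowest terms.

step 1: 12 e_{6}
step 2: -2 e_{4} e_{6}
Answer: -2 e_{4} e_{6}


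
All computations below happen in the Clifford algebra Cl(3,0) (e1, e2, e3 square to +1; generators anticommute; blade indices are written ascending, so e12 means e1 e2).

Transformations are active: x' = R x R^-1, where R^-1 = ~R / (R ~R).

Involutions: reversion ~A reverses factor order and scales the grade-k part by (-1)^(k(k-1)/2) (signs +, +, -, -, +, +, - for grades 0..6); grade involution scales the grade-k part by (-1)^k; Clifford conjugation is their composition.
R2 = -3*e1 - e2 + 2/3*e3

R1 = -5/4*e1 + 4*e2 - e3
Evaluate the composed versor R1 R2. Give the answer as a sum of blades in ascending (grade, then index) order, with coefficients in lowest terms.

Distribute over the terms of R1 (each basis-blade product reordered to ascending indices, repeated generators contracted through their squares):
(-5/4*e1) R2 = 15/4 + 5/4*e12 - 5/6*e13
(4*e2) R2 = -4 + 12*e12 + 8/3*e23
(-e3) R2 = -2/3 - 3*e13 - e23
Summing the partial products and collecting blades:
Answer: -11/12 + 53/4*e12 - 23/6*e13 + 5/3*e23


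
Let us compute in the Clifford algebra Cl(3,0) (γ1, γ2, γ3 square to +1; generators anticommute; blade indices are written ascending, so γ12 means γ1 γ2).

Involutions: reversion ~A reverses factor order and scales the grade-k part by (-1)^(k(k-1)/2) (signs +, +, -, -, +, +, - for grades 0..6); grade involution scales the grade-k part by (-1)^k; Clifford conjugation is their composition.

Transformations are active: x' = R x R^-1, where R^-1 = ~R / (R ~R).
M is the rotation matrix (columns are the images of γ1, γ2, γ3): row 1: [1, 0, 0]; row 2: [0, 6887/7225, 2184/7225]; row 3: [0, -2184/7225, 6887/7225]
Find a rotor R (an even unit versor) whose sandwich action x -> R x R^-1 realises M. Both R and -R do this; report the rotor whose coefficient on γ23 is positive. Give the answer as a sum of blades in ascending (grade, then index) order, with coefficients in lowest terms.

Method: write R = a + b12*γ12 + b13*γ13 + b23*γ23 with a^2 + b12^2 + b13^2 + b23^2 = 1 (so R^-1 = ~R). Expanding the columns R e_j ~R gives tr M = 4a^2 - 1 and, from the antisymmetric part, M21 - M12 = -4a*b12, M13 - M31 = 4a*b13, M32 - M23 = -4a*b23.
Here tr M = 20999/7225, so a^2 = (1 + tr M)/4 = 7056/7225 and a = ±84/85. Taking a = 84/85: M21 - M12 = 0, M13 - M31 = 0, M32 - M23 = -4368/7225, giving b12 = 0, b13 = 0, b23 = 13/85, i.e. R = 84/85 + 13/85*γ23.
Its γ23 coefficient is already positive.
Answer: 84/85 + 13/85*γ23. Uniqueness: Spin(3) -> SO(3) maps R and -R to the same rotation of trace 20999/7225; fixing the sign of the γ23 coefficient removes the ambiguity.


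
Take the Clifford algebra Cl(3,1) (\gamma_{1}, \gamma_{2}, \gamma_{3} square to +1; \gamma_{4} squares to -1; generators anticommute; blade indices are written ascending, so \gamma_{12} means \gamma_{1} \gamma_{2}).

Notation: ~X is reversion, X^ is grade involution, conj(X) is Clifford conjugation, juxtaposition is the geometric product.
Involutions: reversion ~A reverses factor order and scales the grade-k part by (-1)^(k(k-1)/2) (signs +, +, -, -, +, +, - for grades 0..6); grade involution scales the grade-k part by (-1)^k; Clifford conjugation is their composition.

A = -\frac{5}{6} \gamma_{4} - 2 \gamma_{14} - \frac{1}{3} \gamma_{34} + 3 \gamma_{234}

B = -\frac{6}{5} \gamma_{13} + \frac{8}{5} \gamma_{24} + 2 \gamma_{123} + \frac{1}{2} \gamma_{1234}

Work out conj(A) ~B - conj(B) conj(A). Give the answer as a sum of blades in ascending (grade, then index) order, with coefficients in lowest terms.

first term: -\frac{3}{2} \gamma_{1} - \frac{4}{3} \gamma_{2} + \frac{24}{5} \gamma_{3} - \frac{91}{30} \gamma_{12} - \frac{32}{5} \gamma_{14} + \frac{23}{15} \gamma_{23} + \frac{12}{5} \gamma_{34} + \frac{5}{12} \gamma_{123} + \frac{64}{15} \gamma_{124} + \gamma_{134} + 4 \gamma_{234} + \frac{5}{3} \gamma_{1234}
second term: \frac{3}{2} \gamma_{1} + \frac{4}{3} \gamma_{2} + \frac{24}{5} \gamma_{3} + \frac{101}{30} \gamma_{12} - \frac{28}{5} \gamma_{14} + \frac{7}{15} \gamma_{23} - \frac{12}{5} \gamma_{34} - \frac{5}{12} \gamma_{123} - \frac{44}{15} \gamma_{124} + \gamma_{134} + 4 \gamma_{234} + \frac{5}{3} \gamma_{1234}
Answer: -3 \gamma_{1} - \frac{8}{3} \gamma_{2} - \frac{32}{5} \gamma_{12} - \frac{4}{5} \gamma_{14} + \frac{16}{15} \gamma_{23} + \frac{24}{5} \gamma_{34} + \frac{5}{6} \gamma_{123} + \frac{36}{5} \gamma_{124}


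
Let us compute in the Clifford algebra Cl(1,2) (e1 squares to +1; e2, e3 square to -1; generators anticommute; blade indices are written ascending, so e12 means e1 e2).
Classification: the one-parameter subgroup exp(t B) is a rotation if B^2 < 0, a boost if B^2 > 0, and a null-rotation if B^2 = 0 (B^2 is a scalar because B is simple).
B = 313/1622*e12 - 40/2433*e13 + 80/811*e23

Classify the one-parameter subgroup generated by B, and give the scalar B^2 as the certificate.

B^2 term by term: the squares give (313/1622)^2*(e12)^2 + (-40/2433)^2*(e13)^2 + (80/811)^2*(e23)^2 = 97969/2630884*(+1) + 1600/5919489*(+1) + 6400/657721*(-1) = 1/36 (each basis 2-blade squares to minus the product of its generators' squares); cross terms between blades sharing an index anticommute and cancel. So B^2 = 1/36.
Answer: boost, certificate B^2 = 1/36. One invariant decides it: the square 1/36 survives every conjugation, and its sign is exactly the classification.


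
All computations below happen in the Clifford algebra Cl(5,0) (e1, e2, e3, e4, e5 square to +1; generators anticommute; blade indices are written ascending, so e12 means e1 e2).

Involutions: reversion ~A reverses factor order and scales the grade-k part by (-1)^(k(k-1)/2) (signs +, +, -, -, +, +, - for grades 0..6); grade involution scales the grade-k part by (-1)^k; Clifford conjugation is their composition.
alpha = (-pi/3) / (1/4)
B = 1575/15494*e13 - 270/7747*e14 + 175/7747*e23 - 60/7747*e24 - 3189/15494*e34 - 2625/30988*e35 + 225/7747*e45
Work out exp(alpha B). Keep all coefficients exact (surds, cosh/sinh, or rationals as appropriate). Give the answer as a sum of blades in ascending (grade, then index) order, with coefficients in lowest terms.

B^2 term by term: the squares give (1575/15494)^2*(e13)^2 + (-270/7747)^2*(e14)^2 + (175/7747)^2*(e23)^2 + (-60/7747)^2*(e24)^2 + (-3189/15494)^2*(e34)^2 + (-2625/30988)^2*(e35)^2 + (225/7747)^2*(e45)^2 = 2480625/240064036*(-1) + 72900/60016009*(-1) + 30625/60016009*(-1) + 3600/60016009*(-1) + 10169721/240064036*(-1) + 6890625/960256144*(-1) + 50625/60016009*(-1) = -1/16 (each basis 2-blade squares to minus the product of its generators' squares); cross terms between blades sharing an index anticommute and cancel; the commuting (index-disjoint) pairs give grade-4 terms 2*c*c'*(blade product), which cancel blade by blade — e1234: 94500/60016009 - 94500/60016009 = 0; e1345: 354375/60016009 - 354375/60016009 = 0; e2345: 78750/60016009 - 78750/60016009 = 0 — confirming B is simple. So B^2 = -1/16.
B^2 = -1/16 — B^2 < 0, so the exponential closes trigonometrically: l = 1/4, alpha*l = -pi/3, so exp(alpha B) = cos(-pi/3) + (sin(-pi/3)/(1/4))*B = 1/2 + (-2*sqrt(3))*B.
Answer: 1/2 - 1575*sqrt(3)/7747*e13 + 540*sqrt(3)/7747*e14 - 350*sqrt(3)/7747*e23 + 120*sqrt(3)/7747*e24 + 3189*sqrt(3)/7747*e34 + 2625*sqrt(3)/15494*e35 - 450*sqrt(3)/7747*e45


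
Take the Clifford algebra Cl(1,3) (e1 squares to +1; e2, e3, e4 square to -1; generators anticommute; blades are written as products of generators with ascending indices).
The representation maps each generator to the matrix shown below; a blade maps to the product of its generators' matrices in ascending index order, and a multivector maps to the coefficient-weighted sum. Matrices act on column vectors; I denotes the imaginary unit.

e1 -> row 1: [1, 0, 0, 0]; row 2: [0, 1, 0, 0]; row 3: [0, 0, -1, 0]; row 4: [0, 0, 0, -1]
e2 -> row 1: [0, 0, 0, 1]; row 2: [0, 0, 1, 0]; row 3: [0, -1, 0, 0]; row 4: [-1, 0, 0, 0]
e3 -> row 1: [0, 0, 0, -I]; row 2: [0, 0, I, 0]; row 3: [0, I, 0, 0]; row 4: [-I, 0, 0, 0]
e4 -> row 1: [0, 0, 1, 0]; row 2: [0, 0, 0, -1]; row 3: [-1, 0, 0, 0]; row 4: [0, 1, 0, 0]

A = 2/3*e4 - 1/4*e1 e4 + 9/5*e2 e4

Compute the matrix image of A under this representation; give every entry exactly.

Bivector images (products of the table entries): rho(e1 e4) = rho(e1)rho(e4) = row 1: [0, 0, 1, 0]; row 2: [0, 0, 0, -1]; row 3: [1, 0, 0, 0]; row 4: [0, -1, 0, 0]; rho(e2 e4) = rho(e2)rho(e4) = row 1: [0, 1, 0, 0]; row 2: [-1, 0, 0, 0]; row 3: [0, 0, 0, 1]; row 4: [0, 0, -1, 0].
M = (2/3)*rho(e4) + (-1/4)*rho(e1 e4) + (9/5)*rho(e2 e4), summed entrywise:
Answer: row 1: [0, 9/5, 5/12, 0]; row 2: [-9/5, 0, 0, -5/12]; row 3: [-11/12, 0, 0, 9/5]; row 4: [0, 11/12, -9/5, 0]


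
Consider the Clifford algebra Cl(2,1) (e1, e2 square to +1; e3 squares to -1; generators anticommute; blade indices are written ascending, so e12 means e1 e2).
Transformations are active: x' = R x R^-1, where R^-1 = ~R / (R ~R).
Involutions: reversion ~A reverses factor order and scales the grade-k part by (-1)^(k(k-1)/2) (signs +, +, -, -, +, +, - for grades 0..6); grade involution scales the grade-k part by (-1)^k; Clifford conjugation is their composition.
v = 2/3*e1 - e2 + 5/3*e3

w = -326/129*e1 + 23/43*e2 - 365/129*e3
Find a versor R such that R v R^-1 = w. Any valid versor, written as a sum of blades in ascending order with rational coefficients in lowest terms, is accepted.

Key observation: q(v) = q(w) = -4/3 (sandwiches preserve the norm), so R = v + w = -80/43*e1 - 20/43*e2 - 50/43*e3 works whenever it is invertible — the component of v along it is kept and (v - w)/2 reverses, sending v to w.
Answer: -80/43*e1 - 20/43*e2 - 50/43*e3


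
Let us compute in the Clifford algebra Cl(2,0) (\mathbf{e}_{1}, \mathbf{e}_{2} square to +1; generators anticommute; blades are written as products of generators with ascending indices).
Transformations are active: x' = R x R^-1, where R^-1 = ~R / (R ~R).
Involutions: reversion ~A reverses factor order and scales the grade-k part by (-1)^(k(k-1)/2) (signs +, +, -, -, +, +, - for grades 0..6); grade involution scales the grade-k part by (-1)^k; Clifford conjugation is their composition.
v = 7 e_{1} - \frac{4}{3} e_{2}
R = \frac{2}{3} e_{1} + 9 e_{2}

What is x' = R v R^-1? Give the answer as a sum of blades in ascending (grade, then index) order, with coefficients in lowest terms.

~R = \frac{2}{3} e_{1} + 9 e_{2}, and R ~R = \frac{733}{9}, so R^-1 = ~R / (\frac{733}{9}).
R v = -\frac{22}{3} - \frac{575}{9} e_{1} e_{2}
Answer: -\frac{5219}{733} e_{1} - \frac{632}{2199} e_{2}


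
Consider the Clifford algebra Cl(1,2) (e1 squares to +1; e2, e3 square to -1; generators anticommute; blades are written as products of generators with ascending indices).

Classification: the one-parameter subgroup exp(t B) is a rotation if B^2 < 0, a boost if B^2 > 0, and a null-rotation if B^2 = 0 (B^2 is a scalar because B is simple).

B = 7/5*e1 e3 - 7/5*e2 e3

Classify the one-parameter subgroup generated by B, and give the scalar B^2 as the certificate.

B^2 term by term: the squares give (7/5)^2*(e1 e3)^2 + (-7/5)^2*(e2 e3)^2 = 49/25*(+1) + 49/25*(-1) = 0 (each basis 2-blade squares to minus the product of its generators' squares); cross terms between blades sharing an index anticommute and cancel. So B^2 = 0.
Answer: null-rotation, certificate B^2 = 0. The invariant at work: B^2 = 0 is unchanged by conjugation, hence its sign classifies the subgroup whatever basis B is written in.


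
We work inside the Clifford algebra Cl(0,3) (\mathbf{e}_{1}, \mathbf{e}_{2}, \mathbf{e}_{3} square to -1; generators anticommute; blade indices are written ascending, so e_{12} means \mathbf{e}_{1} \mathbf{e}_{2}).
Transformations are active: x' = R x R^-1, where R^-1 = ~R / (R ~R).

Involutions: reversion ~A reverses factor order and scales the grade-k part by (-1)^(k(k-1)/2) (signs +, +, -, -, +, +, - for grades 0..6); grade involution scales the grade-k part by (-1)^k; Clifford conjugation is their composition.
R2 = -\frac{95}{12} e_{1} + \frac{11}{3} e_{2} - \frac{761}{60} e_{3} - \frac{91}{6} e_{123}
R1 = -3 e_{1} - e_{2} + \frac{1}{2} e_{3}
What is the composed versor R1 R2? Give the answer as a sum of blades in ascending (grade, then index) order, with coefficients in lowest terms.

Distribute over the terms of R1 (each basis-blade product reordered to ascending indices, repeated generators contracted through their squares):
(-3 e_{1}) R2 = -\frac{95}{4} - 11 e_{12} + \frac{761}{20} e_{13} - \frac{91}{2} e_{23}
(-e_{2}) R2 = \frac{11}{3} - \frac{95}{12} e_{12} + \frac{91}{6} e_{13} + \frac{761}{60} e_{23}
(\frac{1}{2} e_{3}) R2 = \frac{761}{120} + \frac{91}{12} e_{12} + \frac{95}{24} e_{13} - \frac{11}{6} e_{23}
Summing the partial products and collecting blades:
Answer: -\frac{1649}{120} - \frac{34}{3} e_{12} + \frac{2287}{40} e_{13} - \frac{693}{20} e_{23}


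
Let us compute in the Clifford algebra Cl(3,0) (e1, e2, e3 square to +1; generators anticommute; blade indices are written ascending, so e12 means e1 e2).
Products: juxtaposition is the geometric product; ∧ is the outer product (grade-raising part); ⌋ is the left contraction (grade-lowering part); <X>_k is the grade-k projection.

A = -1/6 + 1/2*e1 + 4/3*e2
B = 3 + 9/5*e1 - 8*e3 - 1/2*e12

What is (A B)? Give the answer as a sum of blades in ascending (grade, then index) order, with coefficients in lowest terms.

step 1: 2/5 + 28/15*e1 + 15/4*e2 + 4/3*e3 - 139/60*e12 - 4*e13 - 32/3*e23
Answer: 2/5 + 28/15*e1 + 15/4*e2 + 4/3*e3 - 139/60*e12 - 4*e13 - 32/3*e23


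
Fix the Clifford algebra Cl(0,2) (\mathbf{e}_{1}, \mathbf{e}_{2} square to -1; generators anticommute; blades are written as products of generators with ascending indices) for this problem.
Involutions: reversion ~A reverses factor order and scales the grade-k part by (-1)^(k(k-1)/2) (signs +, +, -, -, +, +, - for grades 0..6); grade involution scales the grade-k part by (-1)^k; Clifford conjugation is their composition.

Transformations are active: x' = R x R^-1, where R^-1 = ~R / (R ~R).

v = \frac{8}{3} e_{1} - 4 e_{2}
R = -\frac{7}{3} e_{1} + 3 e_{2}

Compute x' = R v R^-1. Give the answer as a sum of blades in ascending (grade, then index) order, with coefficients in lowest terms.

~R = -\frac{7}{3} e_{1} + 3 e_{2}, and R ~R = -\frac{130}{9}, so R^-1 = ~R / (-\frac{130}{9}).
R v = \frac{164}{9} + \frac{4}{3} e_{1} e_{2}
Answer: \frac{628}{195} e_{1} - \frac{232}{65} e_{2}


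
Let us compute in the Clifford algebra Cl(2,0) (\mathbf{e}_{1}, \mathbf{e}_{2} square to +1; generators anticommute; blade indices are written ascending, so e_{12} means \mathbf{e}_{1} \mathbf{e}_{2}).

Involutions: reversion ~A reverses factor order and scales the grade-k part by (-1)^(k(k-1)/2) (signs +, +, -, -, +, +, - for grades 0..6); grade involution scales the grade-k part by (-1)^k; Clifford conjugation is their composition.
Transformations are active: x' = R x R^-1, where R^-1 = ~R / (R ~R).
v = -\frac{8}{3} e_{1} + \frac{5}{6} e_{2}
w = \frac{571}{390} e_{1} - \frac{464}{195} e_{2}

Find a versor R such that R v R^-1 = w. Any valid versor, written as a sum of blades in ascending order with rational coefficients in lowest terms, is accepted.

Equal squares first: v^2 = w^2 = \frac{281}{36}. Then v + w = -\frac{469}{390} e_{1} - \frac{201}{130} e_{2} is a versor taking v to w, provided it is invertible.
Answer: -\frac{469}{390} e_{1} - \frac{201}{130} e_{2}


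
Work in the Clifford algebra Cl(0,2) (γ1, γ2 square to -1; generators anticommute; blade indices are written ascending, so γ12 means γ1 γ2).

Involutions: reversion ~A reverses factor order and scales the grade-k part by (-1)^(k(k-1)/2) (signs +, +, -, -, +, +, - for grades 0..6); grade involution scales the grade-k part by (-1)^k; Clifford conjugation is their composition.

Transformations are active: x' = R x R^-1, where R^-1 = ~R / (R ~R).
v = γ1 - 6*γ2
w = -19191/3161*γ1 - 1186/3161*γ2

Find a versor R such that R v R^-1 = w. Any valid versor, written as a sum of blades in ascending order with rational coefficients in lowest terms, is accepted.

Sketch: the shared square -37 makes R = v + w = -16030/3161*γ1 - 20152/3161*γ2 the natural versor; its sandwich fixes that direction, negates (v - w)/2, and sends v to w.
Answer: -16030/3161*γ1 - 20152/3161*γ2


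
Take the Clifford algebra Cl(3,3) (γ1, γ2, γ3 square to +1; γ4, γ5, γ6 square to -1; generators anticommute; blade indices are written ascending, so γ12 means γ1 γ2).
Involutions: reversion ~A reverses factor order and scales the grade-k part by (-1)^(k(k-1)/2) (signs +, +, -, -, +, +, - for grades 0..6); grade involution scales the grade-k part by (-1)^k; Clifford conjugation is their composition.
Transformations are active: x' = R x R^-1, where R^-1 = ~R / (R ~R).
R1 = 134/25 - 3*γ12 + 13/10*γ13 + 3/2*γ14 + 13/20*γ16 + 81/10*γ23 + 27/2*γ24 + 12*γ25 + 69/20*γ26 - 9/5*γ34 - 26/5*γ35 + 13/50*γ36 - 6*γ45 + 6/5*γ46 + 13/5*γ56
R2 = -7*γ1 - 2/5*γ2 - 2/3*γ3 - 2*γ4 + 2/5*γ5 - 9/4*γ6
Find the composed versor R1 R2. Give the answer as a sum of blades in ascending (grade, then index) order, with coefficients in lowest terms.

Distribute over the terms of R2 (each basis-blade product reordered to ascending indices, repeated generators contracted through their squares):
R1 (-7*γ1) = -938/25*γ1 - 21*γ2 + 91/10*γ3 + 21/2*γ4 + 91/20*γ6 - 567/10*γ123 - 189/2*γ124 - 84*γ125 - 483/20*γ126 + 63/5*γ134 + 182/5*γ135 - 91/50*γ136 + 42*γ145 - 42/5*γ146 - 91/5*γ156
R1 (-2/5*γ2) = 6/5*γ1 - 268/125*γ2 + 81/25*γ3 + 27/5*γ4 + 24/5*γ5 + 69/50*γ6 + 13/25*γ123 + 3/5*γ124 + 13/50*γ126 + 18/25*γ234 + 52/25*γ235 - 13/125*γ236 + 12/5*γ245 - 12/25*γ246 - 26/25*γ256
R1 (-2/3*γ3) = -13/15*γ1 - 27/5*γ2 - 268/75*γ3 - 6/5*γ4 - 52/15*γ5 + 13/75*γ6 + 2*γ123 + γ134 + 13/30*γ136 + 9*γ234 + 8*γ235 + 23/10*γ236 + 4*γ345 - 4/5*γ346 - 26/15*γ356
R1 (-2*γ4) = 3*γ1 + 27*γ2 - 18/5*γ3 - 268/25*γ4 + 12*γ5 - 12/5*γ6 + 6*γ124 - 13/5*γ134 + 13/10*γ146 - 81/5*γ234 + 24*γ245 + 69/10*γ246 - 52/5*γ345 + 13/25*γ346 - 26/5*γ456
R1 (2/5*γ5) = -24/5*γ2 + 52/25*γ3 + 12/5*γ4 + 268/125*γ5 + 26/25*γ6 - 6/5*γ125 + 13/25*γ135 + 3/5*γ145 - 13/50*γ156 + 81/25*γ235 + 27/5*γ245 - 69/50*γ256 - 18/25*γ345 - 13/125*γ356 - 12/25*γ456
R1 (-9/4*γ6) = 117/80*γ1 + 621/80*γ2 + 117/200*γ3 + 27/10*γ4 + 117/20*γ5 - 603/50*γ6 + 27/4*γ126 - 117/40*γ136 - 27/8*γ146 - 729/40*γ236 - 243/8*γ246 - 27*γ256 + 81/20*γ346 + 117/10*γ356 + 27/2*γ456
Summing the partial products and collecting blades:
Answer: -39269/1200*γ1 + 2837/2000*γ2 + 4699/600*γ3 + 227/25*γ4 + 31991/1500*γ5 - 439/60*γ6 - 2709/50*γ123 - 879/10*γ124 - 426/5*γ125 - 857/50*γ126 + 11*γ134 + 923/25*γ135 - 2587/600*γ136 + 213/5*γ145 - 419/40*γ146 - 923/50*γ156 - 162/25*γ234 + 333/25*γ235 - 16029/1000*γ236 + 159/5*γ245 - 4791/200*γ246 - 1471/50*γ256 - 178/25*γ345 + 377/100*γ346 + 7397/750*γ356 + 391/50*γ456


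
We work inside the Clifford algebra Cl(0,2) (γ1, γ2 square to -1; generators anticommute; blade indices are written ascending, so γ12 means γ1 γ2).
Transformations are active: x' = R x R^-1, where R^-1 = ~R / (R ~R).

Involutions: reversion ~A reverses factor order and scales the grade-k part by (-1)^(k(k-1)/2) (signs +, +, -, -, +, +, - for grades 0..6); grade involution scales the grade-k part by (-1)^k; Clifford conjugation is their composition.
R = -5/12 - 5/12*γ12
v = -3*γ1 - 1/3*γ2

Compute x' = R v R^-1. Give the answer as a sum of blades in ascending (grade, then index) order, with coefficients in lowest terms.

~R = -5/12 + 5/12*γ12, and R ~R = 25/72, so R^-1 = ~R / (25/72).
R v = 10/9*γ1 + 25/18*γ2
Answer: 1/3*γ1 - 3*γ2


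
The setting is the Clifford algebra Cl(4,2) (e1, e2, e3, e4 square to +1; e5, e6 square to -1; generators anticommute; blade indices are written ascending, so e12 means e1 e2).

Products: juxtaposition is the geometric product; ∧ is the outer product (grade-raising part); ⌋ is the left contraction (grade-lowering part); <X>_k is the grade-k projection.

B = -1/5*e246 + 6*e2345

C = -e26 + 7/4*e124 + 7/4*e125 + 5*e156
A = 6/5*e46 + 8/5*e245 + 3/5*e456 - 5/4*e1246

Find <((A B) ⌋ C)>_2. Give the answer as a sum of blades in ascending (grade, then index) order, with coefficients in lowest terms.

step 1: 1/4*e1 - 6/25*e2 + 48/5*e3 - 3/25*e25 + 8/25*e56 + 18/5*e236 - 15/2*e1356 + 36/5*e2356
step 2: -181/100*e1 + 6/25*e6 + 21/50*e14 + 21/50*e15 + 7/16*e24 + 7/16*e25 + 5/4*e56
step 3: 21/50*e14 + 21/50*e15 + 7/16*e24 + 7/16*e25 + 5/4*e56
Answer: 21/50*e14 + 21/50*e15 + 7/16*e24 + 7/16*e25 + 5/4*e56


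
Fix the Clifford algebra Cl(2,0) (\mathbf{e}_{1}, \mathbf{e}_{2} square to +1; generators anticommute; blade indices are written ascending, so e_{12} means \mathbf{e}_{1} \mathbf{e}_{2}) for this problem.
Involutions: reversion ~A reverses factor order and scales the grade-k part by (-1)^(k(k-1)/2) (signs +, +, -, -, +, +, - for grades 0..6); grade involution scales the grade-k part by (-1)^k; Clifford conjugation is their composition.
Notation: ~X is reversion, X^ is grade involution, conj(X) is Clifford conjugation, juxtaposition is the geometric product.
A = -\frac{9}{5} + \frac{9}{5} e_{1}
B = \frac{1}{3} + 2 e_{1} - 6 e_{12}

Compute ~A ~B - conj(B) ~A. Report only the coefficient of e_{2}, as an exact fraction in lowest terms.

first term: 3 - 3 e_{1} + \frac{54}{5} e_{2} - \frac{54}{5} e_{12}
second term: -\frac{21}{5} + \frac{21}{5} e_{1} - \frac{54}{5} e_{2} - \frac{54}{5} e_{12}
Answer: \frac{108}{5}


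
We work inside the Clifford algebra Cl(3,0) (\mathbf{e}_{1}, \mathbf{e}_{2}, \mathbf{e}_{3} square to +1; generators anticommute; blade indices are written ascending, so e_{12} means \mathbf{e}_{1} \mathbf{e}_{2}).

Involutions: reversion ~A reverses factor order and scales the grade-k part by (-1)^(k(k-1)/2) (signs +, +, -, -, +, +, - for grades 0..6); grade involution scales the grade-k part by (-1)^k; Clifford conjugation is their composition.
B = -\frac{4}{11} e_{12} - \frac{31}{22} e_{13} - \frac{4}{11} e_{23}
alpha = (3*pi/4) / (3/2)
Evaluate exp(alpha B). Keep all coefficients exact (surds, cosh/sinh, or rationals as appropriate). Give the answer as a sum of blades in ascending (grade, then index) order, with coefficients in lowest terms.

B^2 term by term: the squares give (-\frac{4}{11})^2*(e_{12})^2 + (-\frac{31}{22})^2*(e_{13})^2 + (-\frac{4}{11})^2*(e_{23})^2 = \frac{16}{121}*(-1) + \frac{961}{484}*(-1) + \frac{16}{121}*(-1) = -\frac{9}{4} (each basis 2-blade squares to minus the product of its generators' squares); cross terms between blades sharing an index anticommute and cancel. So B^2 = -\frac{9}{4}.
B^2 = -\frac{9}{4} — B^2 < 0, so the exponential closes trigonometrically: l = \frac{3}{2}, alpha*l = \frac{3 \pi}{4}, so exp(alpha B) = cos(\frac{3 \pi}{4}) + (sin(\frac{3 \pi}{4})/(\frac{3}{2}))*B = - \frac{\sqrt{2}}{2} + (\frac{\sqrt{2}}{3})*B.
Answer: - \frac{\sqrt{2}}{2} - \frac{4 \sqrt{2}}{33} e_{12} - \frac{31 \sqrt{2}}{66} e_{13} - \frac{4 \sqrt{2}}{33} e_{23}


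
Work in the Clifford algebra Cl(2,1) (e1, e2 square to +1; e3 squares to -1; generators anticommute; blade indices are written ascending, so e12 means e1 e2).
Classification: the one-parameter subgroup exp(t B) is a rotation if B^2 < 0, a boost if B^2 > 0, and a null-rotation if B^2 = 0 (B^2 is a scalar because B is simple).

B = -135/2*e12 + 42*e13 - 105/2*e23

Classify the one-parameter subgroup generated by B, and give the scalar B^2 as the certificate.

B^2 term by term: the squares give (-135/2)^2*(e12)^2 + (42)^2*(e13)^2 + (-105/2)^2*(e23)^2 = 18225/4*(-1) + 1764*(+1) + 11025/4*(+1) = -36 (each basis 2-blade squares to minus the product of its generators' squares); cross terms between blades sharing an index anticommute and cancel. So B^2 = -36.
Answer: rotation, certificate B^2 = -36. Check the certificate: B^2 = -36, and that sign is decisive whatever form B takes.


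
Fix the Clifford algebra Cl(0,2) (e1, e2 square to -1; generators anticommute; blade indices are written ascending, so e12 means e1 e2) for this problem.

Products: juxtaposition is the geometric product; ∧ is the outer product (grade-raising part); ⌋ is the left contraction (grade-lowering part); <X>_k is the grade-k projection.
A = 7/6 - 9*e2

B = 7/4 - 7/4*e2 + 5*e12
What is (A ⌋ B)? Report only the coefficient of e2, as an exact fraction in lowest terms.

step 1: -329/24 - 45*e1 - 49/24*e2 + 35/6*e12
Answer: -49/24


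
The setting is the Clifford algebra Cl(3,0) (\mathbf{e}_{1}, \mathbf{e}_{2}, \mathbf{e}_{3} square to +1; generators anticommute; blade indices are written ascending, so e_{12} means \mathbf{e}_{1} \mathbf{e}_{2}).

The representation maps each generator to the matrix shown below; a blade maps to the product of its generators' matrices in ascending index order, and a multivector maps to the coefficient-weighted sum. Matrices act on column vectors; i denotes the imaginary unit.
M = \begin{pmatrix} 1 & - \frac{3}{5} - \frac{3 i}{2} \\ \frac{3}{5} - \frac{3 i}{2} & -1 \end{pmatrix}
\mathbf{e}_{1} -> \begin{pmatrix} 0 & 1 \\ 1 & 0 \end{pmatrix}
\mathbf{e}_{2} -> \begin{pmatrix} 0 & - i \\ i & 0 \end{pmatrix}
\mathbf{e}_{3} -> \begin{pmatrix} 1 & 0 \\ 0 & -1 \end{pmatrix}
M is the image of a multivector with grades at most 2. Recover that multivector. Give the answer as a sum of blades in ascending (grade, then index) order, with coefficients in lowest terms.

Method: 1, rho(e_{1}), rho(e_{2}), rho(e_{3}) form a trace-orthogonal basis of the 2x2 complex matrices (tr(X Y) = 2 if X = Y, else 0), so M = m0*1 + m1*rho(e_{1}) + m2*rho(e_{2}) + m3*rho(e_{3}) with m0 = tr(M)/2 = 0, m1 = tr(M rho(e_{1}))/2 = - \frac{3 i}{2}, m2 = tr(M rho(e_{2}))/2 = - \frac{3 i}{5}, m3 = tr(M rho(e_{3}))/2 = 1.
Multiplying table entries, the bivector images are rho(e_{12}) = i*rho(e_{3}), rho(e_{13}) = -i*rho(e_{2}), rho(e_{23}) = i*rho(e_{1}); with real blade coefficients the real parts of m0..m3 are the coefficients of 1, e_{1}, e_{2}, e_{3} and the imaginary parts give the bivectors (e_{23}: Im m1, e_{13}: -Im m2, e_{12}: Im m3).
Answer: e_{3} + \frac{3}{5} e_{13} - \frac{3}{2} e_{23}


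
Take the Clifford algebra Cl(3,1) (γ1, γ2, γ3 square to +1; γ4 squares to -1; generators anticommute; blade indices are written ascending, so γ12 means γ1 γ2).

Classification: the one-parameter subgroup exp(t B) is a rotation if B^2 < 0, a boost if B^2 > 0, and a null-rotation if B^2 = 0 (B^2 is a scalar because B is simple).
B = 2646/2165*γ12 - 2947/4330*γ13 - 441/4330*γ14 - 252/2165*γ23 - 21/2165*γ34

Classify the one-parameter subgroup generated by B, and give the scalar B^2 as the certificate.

B^2 term by term: the squares give (2646/2165)^2*(γ12)^2 + (-2947/4330)^2*(γ13)^2 + (-441/4330)^2*(γ14)^2 + (-252/2165)^2*(γ23)^2 + (-21/2165)^2*(γ34)^2 = 7001316/4687225*(-1) + 8684809/18748900*(-1) + 194481/18748900*(+1) + 63504/4687225*(-1) + 441/4687225*(+1) = -49/25 (each basis 2-blade squares to minus the product of its generators' squares); cross terms between blades sharing an index anticommute and cancel; the commuting (index-disjoint) pairs give grade-4 terms 2*c*c'*(blade product), which cancel blade by blade — γ1234: -111132/4687225 + 111132/4687225 = 0 — confirming B is simple. So B^2 = -49/25.
Answer: rotation, certificate B^2 = -49/25. One invariant decides it: the square -49/25 survives every conjugation, and its sign is exactly the classification.


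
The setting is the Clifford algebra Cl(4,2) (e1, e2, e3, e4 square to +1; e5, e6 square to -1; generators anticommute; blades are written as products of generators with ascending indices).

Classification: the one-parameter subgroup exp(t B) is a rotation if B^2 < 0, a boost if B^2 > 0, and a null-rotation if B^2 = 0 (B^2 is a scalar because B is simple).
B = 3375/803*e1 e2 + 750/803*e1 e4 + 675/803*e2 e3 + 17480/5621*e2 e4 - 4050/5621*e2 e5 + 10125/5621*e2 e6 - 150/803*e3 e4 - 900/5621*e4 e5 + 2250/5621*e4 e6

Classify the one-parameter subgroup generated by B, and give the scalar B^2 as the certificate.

B^2 term by term: the squares give (3375/803)^2*(e1 e2)^2 + (750/803)^2*(e1 e4)^2 + (675/803)^2*(e2 e3)^2 + (17480/5621)^2*(e2 e4)^2 + (-4050/5621)^2*(e2 e5)^2 + (10125/5621)^2*(e2 e6)^2 + (-150/803)^2*(e3 e4)^2 + (-900/5621)^2*(e4 e5)^2 + (2250/5621)^2*(e4 e6)^2 = 11390625/644809*(-1) + 562500/644809*(-1) + 455625/644809*(-1) + 305550400/31595641*(-1) + 16402500/31595641*(+1) + 102515625/31595641*(+1) + 22500/644809*(-1) + 810000/31595641*(+1) + 5062500/31595641*(+1) = -25 (each basis 2-blade squares to minus the product of its generators' squares); cross terms between blades sharing an index anticommute and cancel; the commuting (index-disjoint) pairs give grade-4 terms 2*c*c'*(blade product), which cancel blade by blade — e1 e2 e3 e4: -1012500/644809 + 1012500/644809 = 0; e1 e2 e4 e5: -6075000/4513663 + 6075000/4513663 = 0; e1 e2 e4 e6: 15187500/4513663 - 15187500/4513663 = 0; e2 e3 e4 e5: -1215000/4513663 + 1215000/4513663 = 0; e2 e3 e4 e6: 3037500/4513663 - 3037500/4513663 = 0; e2 e4 e5 e6: 18225000/31595641 - 18225000/31595641 = 0 — confirming B is simple. So B^2 = -25.
Answer: rotation, certificate B^2 = -25. The invariant at work: B^2 = -25 is unchanged by conjugation, hence its sign classifies the subgroup whatever basis B is written in.


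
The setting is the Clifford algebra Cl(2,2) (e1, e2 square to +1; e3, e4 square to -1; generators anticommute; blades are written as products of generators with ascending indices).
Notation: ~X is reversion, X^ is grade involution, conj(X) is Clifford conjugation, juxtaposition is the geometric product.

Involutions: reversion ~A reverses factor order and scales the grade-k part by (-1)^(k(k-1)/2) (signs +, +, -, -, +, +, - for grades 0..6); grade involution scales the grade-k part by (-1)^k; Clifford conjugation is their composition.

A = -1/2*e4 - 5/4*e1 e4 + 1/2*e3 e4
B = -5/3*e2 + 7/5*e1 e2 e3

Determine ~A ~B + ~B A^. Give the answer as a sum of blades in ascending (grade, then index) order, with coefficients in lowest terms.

first term: -5/6*e2 e4 + 167/60*e1 e2 e4 + 31/12*e2 e3 e4 - 7/10*e1 e2 e3 e4
second term: -5/6*e2 e4 - 83/60*e1 e2 e4 + 11/12*e2 e3 e4 - 7/10*e1 e2 e3 e4
Answer: -5/3*e2 e4 + 7/5*e1 e2 e4 + 7/2*e2 e3 e4 - 7/5*e1 e2 e3 e4


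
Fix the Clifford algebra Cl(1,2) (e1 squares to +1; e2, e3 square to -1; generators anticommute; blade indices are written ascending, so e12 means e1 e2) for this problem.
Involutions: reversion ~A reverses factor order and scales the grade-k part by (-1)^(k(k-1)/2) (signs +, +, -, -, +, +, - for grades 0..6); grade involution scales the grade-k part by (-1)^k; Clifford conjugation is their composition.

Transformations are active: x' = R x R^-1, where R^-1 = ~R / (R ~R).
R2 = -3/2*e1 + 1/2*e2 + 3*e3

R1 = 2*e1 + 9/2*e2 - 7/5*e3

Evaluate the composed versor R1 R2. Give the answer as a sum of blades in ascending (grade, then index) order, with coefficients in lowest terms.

Distribute over the terms of R1 (each basis-blade product reordered to ascending indices, repeated generators contracted through their squares):
(2*e1) R2 = -3 + e12 + 6*e13
(9/2*e2) R2 = -9/4 + 27/4*e12 + 27/2*e23
(-7/5*e3) R2 = 21/5 - 21/10*e13 + 7/10*e23
Summing the partial products and collecting blades:
Answer: -21/20 + 31/4*e12 + 39/10*e13 + 71/5*e23


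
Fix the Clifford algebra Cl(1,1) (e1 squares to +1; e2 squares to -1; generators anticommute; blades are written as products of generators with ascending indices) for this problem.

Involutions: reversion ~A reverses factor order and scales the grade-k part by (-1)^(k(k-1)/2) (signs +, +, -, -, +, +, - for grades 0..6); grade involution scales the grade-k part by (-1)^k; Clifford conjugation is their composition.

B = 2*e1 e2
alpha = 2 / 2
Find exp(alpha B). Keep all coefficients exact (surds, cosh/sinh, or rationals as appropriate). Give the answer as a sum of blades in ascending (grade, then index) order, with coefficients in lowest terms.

B^2 = (2)^2*(e1 e2)^2 = 4*(+1) = 4 (a basis 2-blade squares to minus the product of its generators' squares).
B^2 = 4 — the positive square puts this in the hyperbolic regime; l = 2, alpha*l = 2, so exp(alpha B) = cosh(2) + (sinh(2)/2)*B = cosh(2) + (sinh(2)/2)*B.
Answer: cosh(2) + sinh(2)*e1 e2


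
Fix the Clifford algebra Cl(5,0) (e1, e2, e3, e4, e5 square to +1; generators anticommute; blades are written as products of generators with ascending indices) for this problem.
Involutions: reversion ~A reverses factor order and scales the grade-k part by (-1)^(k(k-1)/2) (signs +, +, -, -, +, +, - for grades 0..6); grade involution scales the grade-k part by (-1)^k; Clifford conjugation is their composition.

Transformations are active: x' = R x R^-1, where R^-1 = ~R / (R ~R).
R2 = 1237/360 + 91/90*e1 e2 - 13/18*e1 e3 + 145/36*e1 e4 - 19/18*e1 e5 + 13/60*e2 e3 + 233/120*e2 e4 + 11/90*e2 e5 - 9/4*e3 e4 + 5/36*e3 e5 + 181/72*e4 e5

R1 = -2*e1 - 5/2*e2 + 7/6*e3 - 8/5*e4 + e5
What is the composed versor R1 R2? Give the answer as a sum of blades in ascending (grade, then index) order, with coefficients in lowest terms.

Distribute over the terms of R1 (each basis-blade product reordered to ascending indices, repeated generators contracted through their squares):
(-2*e1) R2 = -1237/180*e1 - 91/45*e2 + 13/9*e3 - 145/18*e4 + 19/9*e5 - 13/30*e1 e2 e3 - 233/60*e1 e2 e4 - 11/45*e1 e2 e5 + 9/2*e1 e3 e4 - 5/18*e1 e3 e5 - 181/36*e1 e4 e5
(-5/2*e2) R2 = 91/36*e1 - 1237/144*e2 - 13/24*e3 - 233/48*e4 - 11/36*e5 - 65/36*e1 e2 e3 + 725/72*e1 e2 e4 - 95/36*e1 e2 e5 + 45/8*e2 e3 e4 - 25/72*e2 e3 e5 - 905/144*e2 e4 e5
(7/6*e3) R2 = 91/108*e1 - 91/360*e2 + 8659/2160*e3 - 21/8*e4 + 35/216*e5 + 637/540*e1 e2 e3 - 1015/216*e1 e3 e4 + 133/108*e1 e3 e5 - 1631/720*e2 e3 e4 - 77/540*e2 e3 e5 + 1267/432*e3 e4 e5
(-8/5*e4) R2 = 58/9*e1 + 233/75*e2 - 18/5*e3 - 1237/225*e4 - 181/45*e5 - 364/225*e1 e2 e4 + 52/45*e1 e3 e4 - 76/45*e1 e4 e5 - 26/75*e2 e3 e4 + 44/225*e2 e4 e5 + 2/9*e3 e4 e5
(e5) R2 = 19/18*e1 - 11/90*e2 - 5/36*e3 - 181/72*e4 + 1237/360*e5 + 91/90*e1 e2 e5 - 13/18*e1 e3 e5 + 145/36*e1 e4 e5 + 13/60*e2 e3 e5 + 233/120*e2 e4 e5 - 9/4*e3 e4 e5
Summing the partial products and collecting blades:
Answer: 2159/540*e1 - 9457/1200*e2 + 2533/2160*e3 - 84767/3600*e4 + 373/270*e5 - 143/135*e1 e2 e3 + 2741/600*e1 e2 e4 - 337/180*e1 e2 e5 + 1033/1080*e1 e3 e4 + 25/108*e1 e3 e5 - 121/45*e1 e4 e5 + 10847/3600*e2 e3 e4 - 59/216*e2 e3 e5 - 1659/400*e2 e4 e5 + 391/432*e3 e4 e5


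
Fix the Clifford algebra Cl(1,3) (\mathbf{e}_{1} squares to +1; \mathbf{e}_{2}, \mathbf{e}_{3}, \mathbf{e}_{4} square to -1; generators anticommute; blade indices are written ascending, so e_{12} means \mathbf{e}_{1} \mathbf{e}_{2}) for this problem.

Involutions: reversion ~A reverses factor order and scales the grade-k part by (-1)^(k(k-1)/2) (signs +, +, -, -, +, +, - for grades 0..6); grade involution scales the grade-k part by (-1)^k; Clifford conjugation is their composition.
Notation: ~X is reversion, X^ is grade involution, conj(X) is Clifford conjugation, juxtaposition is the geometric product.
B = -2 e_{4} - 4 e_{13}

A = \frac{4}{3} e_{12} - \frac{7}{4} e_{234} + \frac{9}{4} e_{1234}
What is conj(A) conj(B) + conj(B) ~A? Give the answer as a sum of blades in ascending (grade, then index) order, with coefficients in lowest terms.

first term: \frac{53}{6} e_{23} - 9 e_{24} - \frac{9}{2} e_{123} + \frac{13}{3} e_{124}
second term: -\frac{53}{6} e_{23} - 9 e_{24} + \frac{9}{2} e_{123} + \frac{13}{3} e_{124}
Answer: -18 e_{24} + \frac{26}{3} e_{124}
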